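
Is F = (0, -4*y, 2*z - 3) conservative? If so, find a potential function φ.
Yes, F is conservative. φ = -2*y**2 + z**2 - 3*z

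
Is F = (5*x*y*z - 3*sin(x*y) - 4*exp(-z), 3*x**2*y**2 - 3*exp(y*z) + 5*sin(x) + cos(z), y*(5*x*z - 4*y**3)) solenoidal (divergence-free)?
No, ∇·F = 6*x**2*y + 5*x*y + 5*y*z - 3*y*cos(x*y) - 3*z*exp(y*z)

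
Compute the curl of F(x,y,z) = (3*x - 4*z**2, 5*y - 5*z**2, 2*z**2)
(10*z, -8*z, 0)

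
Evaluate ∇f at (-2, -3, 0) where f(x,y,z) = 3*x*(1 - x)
(15, 0, 0)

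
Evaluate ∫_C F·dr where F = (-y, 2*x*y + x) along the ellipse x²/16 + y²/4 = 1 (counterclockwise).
16*pi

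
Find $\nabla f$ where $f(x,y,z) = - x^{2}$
(-2*x, 0, 0)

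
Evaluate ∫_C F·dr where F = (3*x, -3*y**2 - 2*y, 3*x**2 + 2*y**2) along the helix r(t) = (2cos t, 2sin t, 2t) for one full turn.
40*pi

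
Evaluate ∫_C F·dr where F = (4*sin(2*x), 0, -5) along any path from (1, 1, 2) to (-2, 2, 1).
2*cos(2) - 2*cos(4) + 5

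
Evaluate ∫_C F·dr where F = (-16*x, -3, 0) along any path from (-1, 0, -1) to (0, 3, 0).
-1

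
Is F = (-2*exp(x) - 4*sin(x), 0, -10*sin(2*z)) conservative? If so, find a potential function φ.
Yes, F is conservative. φ = -2*exp(x) + 4*cos(x) + 5*cos(2*z)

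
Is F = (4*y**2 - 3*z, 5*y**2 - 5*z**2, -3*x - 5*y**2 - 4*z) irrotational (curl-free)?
No, ∇×F = (-10*y + 10*z, 0, -8*y)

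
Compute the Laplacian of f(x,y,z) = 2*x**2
4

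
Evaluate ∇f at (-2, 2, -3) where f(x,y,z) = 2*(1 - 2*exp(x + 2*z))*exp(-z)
(-4*exp(-5), 0, 2*(-exp(8) - 2)*exp(-5))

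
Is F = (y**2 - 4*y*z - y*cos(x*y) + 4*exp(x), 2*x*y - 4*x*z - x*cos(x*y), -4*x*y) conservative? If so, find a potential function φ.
Yes, F is conservative. φ = x*y**2 - 4*x*y*z + 4*exp(x) - sin(x*y)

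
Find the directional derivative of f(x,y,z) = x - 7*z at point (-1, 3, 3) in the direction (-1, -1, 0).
-sqrt(2)/2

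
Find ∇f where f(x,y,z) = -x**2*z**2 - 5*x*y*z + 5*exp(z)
(z*(-2*x*z - 5*y), -5*x*z, -2*x**2*z - 5*x*y + 5*exp(z))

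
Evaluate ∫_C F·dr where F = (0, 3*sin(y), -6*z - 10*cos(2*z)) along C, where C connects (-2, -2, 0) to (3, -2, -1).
-3 + 5*sin(2)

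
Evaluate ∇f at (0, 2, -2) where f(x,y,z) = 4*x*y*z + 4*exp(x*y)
(-8, 0, 0)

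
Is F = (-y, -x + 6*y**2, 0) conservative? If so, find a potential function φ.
Yes, F is conservative. φ = y*(-x + 2*y**2)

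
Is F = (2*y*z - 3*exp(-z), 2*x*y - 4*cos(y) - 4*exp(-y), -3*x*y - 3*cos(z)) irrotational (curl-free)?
No, ∇×F = (-3*x, 5*y + 3*exp(-z), 2*y - 2*z)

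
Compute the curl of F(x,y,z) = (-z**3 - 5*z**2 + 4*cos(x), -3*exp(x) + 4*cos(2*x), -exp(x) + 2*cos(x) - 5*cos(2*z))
(0, -3*z**2 - 10*z + exp(x) + 2*sin(x), -3*exp(x) - 8*sin(2*x))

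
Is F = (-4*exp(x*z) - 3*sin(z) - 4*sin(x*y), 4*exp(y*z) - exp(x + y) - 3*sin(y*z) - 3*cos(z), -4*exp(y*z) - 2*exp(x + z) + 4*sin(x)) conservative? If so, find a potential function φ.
No, ∇×F = (-4*y*exp(y*z) + 3*y*cos(y*z) - 4*z*exp(y*z) - 3*sin(z), -4*x*exp(x*z) + 2*exp(x + z) - 4*cos(x) - 3*cos(z), 4*x*cos(x*y) - exp(x + y)) ≠ 0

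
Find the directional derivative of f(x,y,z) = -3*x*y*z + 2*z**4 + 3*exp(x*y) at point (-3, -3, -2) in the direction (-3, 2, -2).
sqrt(17)*(200 + 9*exp(9))/17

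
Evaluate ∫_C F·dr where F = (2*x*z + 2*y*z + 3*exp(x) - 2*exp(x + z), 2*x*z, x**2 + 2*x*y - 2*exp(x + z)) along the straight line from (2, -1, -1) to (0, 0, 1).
3 - 3*exp(2)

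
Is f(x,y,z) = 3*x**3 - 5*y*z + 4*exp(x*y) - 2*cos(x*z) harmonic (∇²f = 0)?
No, ∇²f = 4*x**2*exp(x*y) + 2*x**2*cos(x*z) + 18*x + 4*y**2*exp(x*y) + 2*z**2*cos(x*z)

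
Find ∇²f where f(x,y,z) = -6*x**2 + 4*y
-12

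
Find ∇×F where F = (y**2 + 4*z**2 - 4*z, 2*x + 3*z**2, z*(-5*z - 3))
(-6*z, 8*z - 4, 2 - 2*y)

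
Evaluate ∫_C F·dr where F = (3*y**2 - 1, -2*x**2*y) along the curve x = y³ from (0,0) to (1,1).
11/20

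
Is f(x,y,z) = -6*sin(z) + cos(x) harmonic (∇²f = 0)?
No, ∇²f = 6*sin(z) - cos(x)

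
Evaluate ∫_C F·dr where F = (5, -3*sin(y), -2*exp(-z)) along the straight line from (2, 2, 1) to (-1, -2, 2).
-15 - 2*exp(-1) + 2*exp(-2)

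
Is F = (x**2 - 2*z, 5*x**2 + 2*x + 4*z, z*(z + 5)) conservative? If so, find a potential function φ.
No, ∇×F = (-4, -2, 10*x + 2) ≠ 0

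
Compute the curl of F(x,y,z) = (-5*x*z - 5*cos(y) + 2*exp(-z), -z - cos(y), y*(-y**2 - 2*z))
(-3*y**2 - 2*z + 1, -5*x - 2*exp(-z), -5*sin(y))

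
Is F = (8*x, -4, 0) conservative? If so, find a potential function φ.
Yes, F is conservative. φ = 4*x**2 - 4*y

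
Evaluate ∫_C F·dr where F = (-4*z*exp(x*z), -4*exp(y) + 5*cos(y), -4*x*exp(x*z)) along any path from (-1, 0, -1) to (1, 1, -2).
-4*exp(-2) + 4 + 5*sin(1)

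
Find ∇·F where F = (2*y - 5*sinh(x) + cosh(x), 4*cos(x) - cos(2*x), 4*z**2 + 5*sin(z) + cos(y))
8*z + 5*cos(z) + sinh(x) - 5*cosh(x)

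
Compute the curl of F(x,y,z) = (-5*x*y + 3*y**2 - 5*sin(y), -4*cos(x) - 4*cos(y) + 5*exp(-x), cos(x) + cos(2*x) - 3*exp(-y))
(3*exp(-y), (4*cos(x) + 1)*sin(x), 5*x - 6*y + 4*sin(x) + 5*cos(y) - 5*exp(-x))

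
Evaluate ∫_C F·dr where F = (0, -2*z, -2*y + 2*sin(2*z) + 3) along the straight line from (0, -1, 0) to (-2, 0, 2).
7 - cos(4)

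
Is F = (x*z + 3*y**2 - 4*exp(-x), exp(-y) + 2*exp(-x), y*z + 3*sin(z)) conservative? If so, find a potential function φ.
No, ∇×F = (z, x, -6*y - 2*exp(-x)) ≠ 0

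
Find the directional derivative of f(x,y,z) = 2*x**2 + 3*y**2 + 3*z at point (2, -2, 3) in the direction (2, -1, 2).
34/3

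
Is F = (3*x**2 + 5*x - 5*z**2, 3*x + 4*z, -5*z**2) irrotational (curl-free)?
No, ∇×F = (-4, -10*z, 3)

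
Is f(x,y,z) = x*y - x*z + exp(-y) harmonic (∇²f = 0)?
No, ∇²f = exp(-y)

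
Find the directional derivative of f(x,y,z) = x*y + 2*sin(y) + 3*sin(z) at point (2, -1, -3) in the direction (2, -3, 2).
2*sqrt(17)*(-4 + 3*cos(3) - 3*cos(1))/17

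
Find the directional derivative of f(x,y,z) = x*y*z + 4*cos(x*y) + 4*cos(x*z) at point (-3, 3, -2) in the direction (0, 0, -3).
9 - 12*sin(6)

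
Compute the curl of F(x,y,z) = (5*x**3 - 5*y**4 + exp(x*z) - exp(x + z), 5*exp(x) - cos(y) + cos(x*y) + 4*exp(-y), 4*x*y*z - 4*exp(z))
(4*x*z, x*exp(x*z) - 4*y*z - exp(x + z), 20*y**3 - y*sin(x*y) + 5*exp(x))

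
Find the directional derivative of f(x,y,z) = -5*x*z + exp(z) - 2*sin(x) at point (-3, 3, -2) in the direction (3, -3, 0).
sqrt(2)*(5 - cos(3))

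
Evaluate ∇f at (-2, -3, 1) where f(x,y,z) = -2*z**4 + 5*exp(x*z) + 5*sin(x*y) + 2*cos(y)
(-15*cos(6) + 5*exp(-2), -10*cos(6) + 2*sin(3), -8 - 10*exp(-2))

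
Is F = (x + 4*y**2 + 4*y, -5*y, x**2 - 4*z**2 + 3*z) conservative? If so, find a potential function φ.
No, ∇×F = (0, -2*x, -8*y - 4) ≠ 0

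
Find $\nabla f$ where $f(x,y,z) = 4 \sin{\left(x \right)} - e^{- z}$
(4*cos(x), 0, exp(-z))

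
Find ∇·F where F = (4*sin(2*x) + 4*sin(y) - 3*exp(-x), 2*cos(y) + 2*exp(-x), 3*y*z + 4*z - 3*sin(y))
3*y - 2*sin(y) + 8*cos(2*x) + 4 + 3*exp(-x)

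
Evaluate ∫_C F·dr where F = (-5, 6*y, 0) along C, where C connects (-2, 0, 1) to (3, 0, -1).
-25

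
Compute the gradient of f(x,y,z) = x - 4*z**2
(1, 0, -8*z)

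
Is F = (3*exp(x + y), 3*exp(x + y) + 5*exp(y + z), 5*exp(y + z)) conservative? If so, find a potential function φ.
Yes, F is conservative. φ = 3*exp(x + y) + 5*exp(y + z)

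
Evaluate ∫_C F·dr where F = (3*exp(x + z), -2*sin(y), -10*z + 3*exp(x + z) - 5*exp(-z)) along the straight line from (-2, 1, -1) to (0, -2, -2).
-15 - 5*E - 2*cos(1) + 2*cos(2) - 3*exp(-3) + 3*exp(-2) + 5*exp(2)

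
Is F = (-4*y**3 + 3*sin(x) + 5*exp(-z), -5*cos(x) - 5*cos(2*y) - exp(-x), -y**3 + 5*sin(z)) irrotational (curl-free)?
No, ∇×F = (-3*y**2, -5*exp(-z), 12*y**2 + 5*sin(x) + exp(-x))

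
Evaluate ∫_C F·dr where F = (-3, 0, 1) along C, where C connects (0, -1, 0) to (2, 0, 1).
-5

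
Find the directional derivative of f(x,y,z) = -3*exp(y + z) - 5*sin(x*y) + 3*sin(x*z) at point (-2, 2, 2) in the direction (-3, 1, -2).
sqrt(14)*(34*cos(4) + 3*exp(4))/14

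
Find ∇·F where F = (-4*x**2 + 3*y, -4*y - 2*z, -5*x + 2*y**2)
-8*x - 4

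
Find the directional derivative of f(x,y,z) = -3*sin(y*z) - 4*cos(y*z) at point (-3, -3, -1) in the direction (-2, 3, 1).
3*sqrt(14)*(3*cos(3) - 4*sin(3))/7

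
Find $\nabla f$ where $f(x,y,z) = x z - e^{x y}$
(-y*exp(x*y) + z, -x*exp(x*y), x)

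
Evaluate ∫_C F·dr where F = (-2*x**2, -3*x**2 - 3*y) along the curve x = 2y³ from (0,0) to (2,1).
-359/42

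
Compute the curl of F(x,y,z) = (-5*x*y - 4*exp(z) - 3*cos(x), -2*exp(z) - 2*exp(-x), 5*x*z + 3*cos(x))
(2*exp(z), -5*z - 4*exp(z) + 3*sin(x), 5*x + 2*exp(-x))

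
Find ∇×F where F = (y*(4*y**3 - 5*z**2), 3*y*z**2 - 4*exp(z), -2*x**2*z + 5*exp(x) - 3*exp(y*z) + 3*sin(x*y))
(3*x*cos(x*y) - 6*y*z - 3*z*exp(y*z) + 4*exp(z), 4*x*z - 10*y*z - 3*y*cos(x*y) - 5*exp(x), -16*y**3 + 5*z**2)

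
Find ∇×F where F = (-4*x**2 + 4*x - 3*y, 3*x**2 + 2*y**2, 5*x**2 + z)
(0, -10*x, 6*x + 3)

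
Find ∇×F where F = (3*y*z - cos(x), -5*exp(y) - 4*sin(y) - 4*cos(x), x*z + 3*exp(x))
(0, 3*y - z - 3*exp(x), -3*z + 4*sin(x))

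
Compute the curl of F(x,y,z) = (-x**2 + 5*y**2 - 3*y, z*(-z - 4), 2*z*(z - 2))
(2*z + 4, 0, 3 - 10*y)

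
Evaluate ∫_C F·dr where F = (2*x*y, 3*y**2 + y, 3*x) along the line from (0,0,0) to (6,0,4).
36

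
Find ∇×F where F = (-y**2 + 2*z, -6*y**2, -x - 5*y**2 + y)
(1 - 10*y, 3, 2*y)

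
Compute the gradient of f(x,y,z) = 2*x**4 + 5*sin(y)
(8*x**3, 5*cos(y), 0)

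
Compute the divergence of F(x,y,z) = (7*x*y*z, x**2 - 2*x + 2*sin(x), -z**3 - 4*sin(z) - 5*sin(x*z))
-5*x*cos(x*z) + 7*y*z - 3*z**2 - 4*cos(z)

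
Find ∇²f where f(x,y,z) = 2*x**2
4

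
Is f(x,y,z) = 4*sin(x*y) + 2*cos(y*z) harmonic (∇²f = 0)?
No, ∇²f = -4*x**2*sin(x*y) - 4*y**2*sin(x*y) - 2*y**2*cos(y*z) - 2*z**2*cos(y*z)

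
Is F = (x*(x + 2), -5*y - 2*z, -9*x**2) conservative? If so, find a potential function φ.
No, ∇×F = (2, 18*x, 0) ≠ 0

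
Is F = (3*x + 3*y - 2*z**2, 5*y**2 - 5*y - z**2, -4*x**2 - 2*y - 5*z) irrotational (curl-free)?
No, ∇×F = (2*z - 2, 8*x - 4*z, -3)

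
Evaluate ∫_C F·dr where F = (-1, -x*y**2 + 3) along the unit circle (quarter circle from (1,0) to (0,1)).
4 - pi/16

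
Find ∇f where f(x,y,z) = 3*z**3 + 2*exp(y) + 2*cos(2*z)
(0, 2*exp(y), 9*z**2 - 4*sin(2*z))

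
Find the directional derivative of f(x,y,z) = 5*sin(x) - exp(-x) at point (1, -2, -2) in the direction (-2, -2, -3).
-2*sqrt(17)*(1 + 5*E*cos(1))*exp(-1)/17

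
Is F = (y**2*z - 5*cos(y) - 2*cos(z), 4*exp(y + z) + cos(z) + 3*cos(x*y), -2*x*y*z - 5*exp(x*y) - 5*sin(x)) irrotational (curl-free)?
No, ∇×F = (-2*x*z - 5*x*exp(x*y) - 4*exp(y + z) + sin(z), y**2 + 2*y*z + 5*y*exp(x*y) + 2*sin(z) + 5*cos(x), -2*y*z - 3*y*sin(x*y) - 5*sin(y))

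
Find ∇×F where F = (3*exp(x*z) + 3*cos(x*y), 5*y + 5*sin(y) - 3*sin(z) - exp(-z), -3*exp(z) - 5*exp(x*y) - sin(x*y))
(-5*x*exp(x*y) - x*cos(x*y) + 3*cos(z) - exp(-z), 3*x*exp(x*z) + 5*y*exp(x*y) + y*cos(x*y), 3*x*sin(x*y))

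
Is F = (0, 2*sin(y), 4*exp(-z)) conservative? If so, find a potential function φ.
Yes, F is conservative. φ = -2*cos(y) - 4*exp(-z)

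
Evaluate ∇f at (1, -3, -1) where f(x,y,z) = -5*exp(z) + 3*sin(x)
(3*cos(1), 0, -5*exp(-1))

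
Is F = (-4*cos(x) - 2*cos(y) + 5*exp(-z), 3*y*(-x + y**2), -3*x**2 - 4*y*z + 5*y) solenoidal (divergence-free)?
No, ∇·F = -3*x + 9*y**2 - 4*y + 4*sin(x)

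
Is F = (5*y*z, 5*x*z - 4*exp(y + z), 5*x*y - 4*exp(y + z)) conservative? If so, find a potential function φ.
Yes, F is conservative. φ = 5*x*y*z - 4*exp(y + z)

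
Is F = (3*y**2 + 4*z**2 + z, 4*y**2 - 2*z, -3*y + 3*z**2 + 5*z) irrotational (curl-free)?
No, ∇×F = (-1, 8*z + 1, -6*y)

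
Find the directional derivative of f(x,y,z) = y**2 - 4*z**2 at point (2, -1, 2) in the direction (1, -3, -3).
54*sqrt(19)/19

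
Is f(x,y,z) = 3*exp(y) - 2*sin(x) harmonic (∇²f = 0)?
No, ∇²f = 3*exp(y) + 2*sin(x)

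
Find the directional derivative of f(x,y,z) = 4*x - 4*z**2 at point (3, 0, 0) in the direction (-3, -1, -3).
-12*sqrt(19)/19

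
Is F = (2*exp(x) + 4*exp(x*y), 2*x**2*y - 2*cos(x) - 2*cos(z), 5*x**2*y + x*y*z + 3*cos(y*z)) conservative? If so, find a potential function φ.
No, ∇×F = (5*x**2 + x*z - 3*z*sin(y*z) - 2*sin(z), y*(-10*x - z), 4*x*y - 4*x*exp(x*y) + 2*sin(x)) ≠ 0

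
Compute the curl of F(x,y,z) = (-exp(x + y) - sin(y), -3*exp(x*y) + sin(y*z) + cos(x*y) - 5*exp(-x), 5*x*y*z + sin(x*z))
(5*x*z - y*cos(y*z), -z*(5*y + cos(x*z)), -3*y*exp(x*y) - y*sin(x*y) + exp(x + y) + cos(y) + 5*exp(-x))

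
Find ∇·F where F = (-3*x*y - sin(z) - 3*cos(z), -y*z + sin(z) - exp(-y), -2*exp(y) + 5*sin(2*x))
-3*y - z + exp(-y)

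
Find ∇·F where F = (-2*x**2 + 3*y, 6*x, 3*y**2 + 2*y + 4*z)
4 - 4*x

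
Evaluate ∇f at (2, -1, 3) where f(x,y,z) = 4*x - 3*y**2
(4, 6, 0)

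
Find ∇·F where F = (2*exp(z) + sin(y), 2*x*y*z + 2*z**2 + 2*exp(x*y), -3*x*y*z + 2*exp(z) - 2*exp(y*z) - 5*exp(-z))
-3*x*y + 2*x*z + 2*x*exp(x*y) - 2*y*exp(y*z) + 2*exp(z) + 5*exp(-z)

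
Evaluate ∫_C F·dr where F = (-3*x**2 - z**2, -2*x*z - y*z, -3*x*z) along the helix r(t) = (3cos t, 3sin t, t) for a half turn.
-3*pi**2/2 + 9*pi/4 + 60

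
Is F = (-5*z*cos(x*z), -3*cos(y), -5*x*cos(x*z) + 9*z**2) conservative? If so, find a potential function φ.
Yes, F is conservative. φ = 3*z**3 - 3*sin(y) - 5*sin(x*z)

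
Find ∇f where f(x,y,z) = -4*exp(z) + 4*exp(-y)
(0, -4*exp(-y), -4*exp(z))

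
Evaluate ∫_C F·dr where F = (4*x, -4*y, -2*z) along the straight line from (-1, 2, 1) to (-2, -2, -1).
6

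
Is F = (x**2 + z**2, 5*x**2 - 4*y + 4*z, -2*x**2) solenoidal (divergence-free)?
No, ∇·F = 2*x - 4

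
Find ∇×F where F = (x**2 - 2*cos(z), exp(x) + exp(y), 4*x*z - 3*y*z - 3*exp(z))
(-3*z, -4*z + 2*sin(z), exp(x))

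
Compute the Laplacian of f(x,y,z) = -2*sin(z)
2*sin(z)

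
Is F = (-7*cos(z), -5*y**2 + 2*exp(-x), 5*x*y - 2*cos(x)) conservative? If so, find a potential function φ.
No, ∇×F = (5*x, -5*y - 2*sin(x) + 7*sin(z), -2*exp(-x)) ≠ 0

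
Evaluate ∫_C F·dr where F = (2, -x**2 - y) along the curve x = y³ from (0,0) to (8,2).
-30/7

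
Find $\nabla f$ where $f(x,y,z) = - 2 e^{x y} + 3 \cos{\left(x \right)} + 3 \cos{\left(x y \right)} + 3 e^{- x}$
(-2*y*exp(x*y) - 3*y*sin(x*y) - 3*sin(x) - 3*exp(-x), -x*(2*exp(x*y) + 3*sin(x*y)), 0)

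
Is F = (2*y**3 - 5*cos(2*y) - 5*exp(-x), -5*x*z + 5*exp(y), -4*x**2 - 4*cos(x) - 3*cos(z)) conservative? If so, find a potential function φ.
No, ∇×F = (5*x, 8*x - 4*sin(x), -6*y**2 - 5*z - 10*sin(2*y)) ≠ 0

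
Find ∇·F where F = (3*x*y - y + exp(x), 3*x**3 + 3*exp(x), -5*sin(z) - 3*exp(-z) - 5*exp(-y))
3*y + exp(x) - 5*cos(z) + 3*exp(-z)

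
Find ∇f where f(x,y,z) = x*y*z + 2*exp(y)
(y*z, x*z + 2*exp(y), x*y)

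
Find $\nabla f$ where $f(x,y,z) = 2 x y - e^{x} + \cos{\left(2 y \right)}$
(2*y - exp(x), 2*x - 2*sin(2*y), 0)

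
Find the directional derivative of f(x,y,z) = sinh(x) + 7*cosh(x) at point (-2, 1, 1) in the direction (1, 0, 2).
-sqrt(5)*(-cosh(2) + 7*sinh(2))/5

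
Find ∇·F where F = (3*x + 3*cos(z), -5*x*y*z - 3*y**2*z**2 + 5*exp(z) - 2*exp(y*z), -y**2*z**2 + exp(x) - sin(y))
-5*x*z - 2*y**2*z - 6*y*z**2 - 2*z*exp(y*z) + 3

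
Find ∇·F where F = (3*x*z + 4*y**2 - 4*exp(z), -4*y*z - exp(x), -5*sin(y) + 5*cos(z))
-z - 5*sin(z)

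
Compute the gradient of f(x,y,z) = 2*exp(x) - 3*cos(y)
(2*exp(x), 3*sin(y), 0)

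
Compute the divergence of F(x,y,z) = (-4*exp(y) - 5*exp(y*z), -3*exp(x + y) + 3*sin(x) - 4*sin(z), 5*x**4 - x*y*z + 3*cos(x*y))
-x*y - 3*exp(x + y)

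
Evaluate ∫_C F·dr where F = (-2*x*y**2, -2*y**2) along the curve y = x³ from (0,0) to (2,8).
-1216/3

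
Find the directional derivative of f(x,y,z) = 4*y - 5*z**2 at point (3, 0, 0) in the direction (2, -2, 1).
-8/3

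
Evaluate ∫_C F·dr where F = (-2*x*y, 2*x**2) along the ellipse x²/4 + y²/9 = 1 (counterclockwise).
0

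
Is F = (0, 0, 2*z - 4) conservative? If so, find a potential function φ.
Yes, F is conservative. φ = z*(z - 4)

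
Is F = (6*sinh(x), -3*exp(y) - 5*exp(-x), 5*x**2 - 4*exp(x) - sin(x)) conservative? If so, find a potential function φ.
No, ∇×F = (0, -10*x + 4*exp(x) + cos(x), 5*exp(-x)) ≠ 0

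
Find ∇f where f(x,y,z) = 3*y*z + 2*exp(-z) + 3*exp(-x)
(-3*exp(-x), 3*z, 3*y - 2*exp(-z))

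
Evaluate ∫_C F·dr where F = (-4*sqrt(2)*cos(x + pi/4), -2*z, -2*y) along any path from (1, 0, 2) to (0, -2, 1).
4*sqrt(2)*sin(pi/4 + 1)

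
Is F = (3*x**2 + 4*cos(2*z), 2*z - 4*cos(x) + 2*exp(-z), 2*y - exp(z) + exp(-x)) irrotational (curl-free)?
No, ∇×F = (2*exp(-z), -8*sin(2*z) + exp(-x), 4*sin(x))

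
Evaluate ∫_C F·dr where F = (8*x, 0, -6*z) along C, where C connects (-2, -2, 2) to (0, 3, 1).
-7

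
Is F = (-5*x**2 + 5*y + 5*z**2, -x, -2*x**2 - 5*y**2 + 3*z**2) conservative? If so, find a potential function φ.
No, ∇×F = (-10*y, 4*x + 10*z, -6) ≠ 0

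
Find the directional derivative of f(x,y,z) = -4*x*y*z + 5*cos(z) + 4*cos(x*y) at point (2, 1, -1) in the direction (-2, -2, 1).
-32/3 + 5*sin(1)/3 + 8*sin(2)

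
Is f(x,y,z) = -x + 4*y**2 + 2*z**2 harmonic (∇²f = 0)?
No, ∇²f = 12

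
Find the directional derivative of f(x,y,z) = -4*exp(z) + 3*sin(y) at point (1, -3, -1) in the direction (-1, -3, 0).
-9*sqrt(10)*cos(3)/10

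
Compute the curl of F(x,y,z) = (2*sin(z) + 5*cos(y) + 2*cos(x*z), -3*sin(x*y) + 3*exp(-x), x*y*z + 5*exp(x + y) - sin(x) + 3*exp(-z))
(x*z + 5*exp(x + y), -2*x*sin(x*z) - y*z - 5*exp(x + y) + cos(x) + 2*cos(z), -3*y*cos(x*y) + 5*sin(y) - 3*exp(-x))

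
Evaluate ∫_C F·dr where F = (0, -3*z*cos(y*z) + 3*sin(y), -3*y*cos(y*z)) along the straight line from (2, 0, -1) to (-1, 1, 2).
-3*sin(2) - 3*cos(1) + 3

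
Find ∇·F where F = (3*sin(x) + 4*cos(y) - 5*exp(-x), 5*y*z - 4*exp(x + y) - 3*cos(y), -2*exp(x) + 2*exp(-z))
5*z - 4*exp(x + y) + 3*sin(y) + 3*cos(x) - 2*exp(-z) + 5*exp(-x)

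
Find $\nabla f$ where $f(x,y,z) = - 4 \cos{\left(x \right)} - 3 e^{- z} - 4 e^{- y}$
(4*sin(x), 4*exp(-y), 3*exp(-z))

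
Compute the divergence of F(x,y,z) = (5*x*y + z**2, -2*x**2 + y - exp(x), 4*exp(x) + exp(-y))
5*y + 1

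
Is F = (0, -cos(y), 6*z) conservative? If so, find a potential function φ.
Yes, F is conservative. φ = 3*z**2 - sin(y)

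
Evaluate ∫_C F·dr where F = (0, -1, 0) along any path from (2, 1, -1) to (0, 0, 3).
1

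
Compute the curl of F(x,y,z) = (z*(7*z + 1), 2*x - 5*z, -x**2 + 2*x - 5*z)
(5, 2*x + 14*z - 1, 2)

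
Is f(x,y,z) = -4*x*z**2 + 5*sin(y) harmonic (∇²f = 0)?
No, ∇²f = -8*x - 5*sin(y)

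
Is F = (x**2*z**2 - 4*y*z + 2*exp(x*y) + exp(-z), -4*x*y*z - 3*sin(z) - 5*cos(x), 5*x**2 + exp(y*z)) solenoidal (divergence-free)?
No, ∇·F = 2*x*z**2 - 4*x*z + 2*y*exp(x*y) + y*exp(y*z)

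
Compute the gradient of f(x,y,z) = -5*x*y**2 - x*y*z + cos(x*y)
(-y*(5*y + z + sin(x*y)), -x*(10*y + z + sin(x*y)), -x*y)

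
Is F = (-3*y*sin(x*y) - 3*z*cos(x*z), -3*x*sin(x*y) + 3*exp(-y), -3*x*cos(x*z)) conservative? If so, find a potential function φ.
Yes, F is conservative. φ = -3*sin(x*z) + 3*cos(x*y) - 3*exp(-y)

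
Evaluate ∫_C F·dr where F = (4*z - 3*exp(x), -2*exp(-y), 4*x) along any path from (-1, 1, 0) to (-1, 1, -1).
4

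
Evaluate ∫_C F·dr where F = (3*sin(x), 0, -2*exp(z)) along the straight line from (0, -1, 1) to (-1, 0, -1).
-3*cos(1) + 3 + 4*sinh(1)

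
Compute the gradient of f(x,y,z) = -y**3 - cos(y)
(0, -3*y**2 + sin(y), 0)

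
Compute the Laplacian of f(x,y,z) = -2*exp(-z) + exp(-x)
-2*exp(-z) + exp(-x)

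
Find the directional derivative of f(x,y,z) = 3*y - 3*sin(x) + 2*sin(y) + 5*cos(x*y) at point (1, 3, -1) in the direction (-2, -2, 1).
-2 + 2*cos(1) - 4*cos(3)/3 + 40*sin(3)/3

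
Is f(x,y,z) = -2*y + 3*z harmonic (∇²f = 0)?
Yes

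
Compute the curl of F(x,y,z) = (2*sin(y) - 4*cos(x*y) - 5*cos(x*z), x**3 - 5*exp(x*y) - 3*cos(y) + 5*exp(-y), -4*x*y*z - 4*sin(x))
(-4*x*z, 5*x*sin(x*z) + 4*y*z + 4*cos(x), 3*x**2 - 4*x*sin(x*y) - 5*y*exp(x*y) - 2*cos(y))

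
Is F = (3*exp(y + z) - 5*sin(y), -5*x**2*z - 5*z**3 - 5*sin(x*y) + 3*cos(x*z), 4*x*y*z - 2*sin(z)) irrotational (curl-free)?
No, ∇×F = (5*x**2 + 4*x*z + 3*x*sin(x*z) + 15*z**2, -4*y*z + 3*exp(y + z), -10*x*z - 5*y*cos(x*y) - 3*z*sin(x*z) - 3*exp(y + z) + 5*cos(y))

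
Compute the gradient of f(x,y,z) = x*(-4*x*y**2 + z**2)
(-8*x*y**2 + z**2, -8*x**2*y, 2*x*z)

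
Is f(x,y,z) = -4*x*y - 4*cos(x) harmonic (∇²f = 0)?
No, ∇²f = 4*cos(x)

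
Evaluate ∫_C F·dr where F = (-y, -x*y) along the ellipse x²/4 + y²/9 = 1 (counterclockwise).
6*pi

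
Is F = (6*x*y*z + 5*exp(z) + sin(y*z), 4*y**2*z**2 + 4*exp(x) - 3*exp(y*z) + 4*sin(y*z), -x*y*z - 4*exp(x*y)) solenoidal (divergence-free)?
No, ∇·F = -x*y + 8*y*z**2 + 6*y*z - 3*z*exp(y*z) + 4*z*cos(y*z)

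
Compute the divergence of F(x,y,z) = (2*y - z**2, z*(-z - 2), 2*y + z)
1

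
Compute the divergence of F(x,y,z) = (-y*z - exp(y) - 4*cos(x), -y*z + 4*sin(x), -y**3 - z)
-z + 4*sin(x) - 1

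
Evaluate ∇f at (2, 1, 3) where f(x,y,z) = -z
(0, 0, -1)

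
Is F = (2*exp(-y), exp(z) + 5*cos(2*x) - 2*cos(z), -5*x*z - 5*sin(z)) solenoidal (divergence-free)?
No, ∇·F = -5*x - 5*cos(z)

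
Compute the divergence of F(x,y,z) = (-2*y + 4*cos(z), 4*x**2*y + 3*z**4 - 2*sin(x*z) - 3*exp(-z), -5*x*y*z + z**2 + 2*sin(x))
4*x**2 - 5*x*y + 2*z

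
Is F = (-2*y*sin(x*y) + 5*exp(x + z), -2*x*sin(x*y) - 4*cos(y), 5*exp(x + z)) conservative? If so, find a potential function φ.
Yes, F is conservative. φ = 5*exp(x + z) - 4*sin(y) + 2*cos(x*y)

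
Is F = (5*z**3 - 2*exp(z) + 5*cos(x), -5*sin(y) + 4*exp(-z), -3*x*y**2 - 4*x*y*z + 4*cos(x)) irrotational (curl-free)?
No, ∇×F = (-6*x*y - 4*x*z + 4*exp(-z), 3*y**2 + 4*y*z + 15*z**2 - 2*exp(z) + 4*sin(x), 0)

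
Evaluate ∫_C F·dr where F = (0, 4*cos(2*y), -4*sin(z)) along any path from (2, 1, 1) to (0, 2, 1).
-2*sin(2) + 2*sin(4)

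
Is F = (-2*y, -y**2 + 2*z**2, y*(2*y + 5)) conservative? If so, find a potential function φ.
No, ∇×F = (4*y - 4*z + 5, 0, 2) ≠ 0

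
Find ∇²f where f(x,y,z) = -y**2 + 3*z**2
4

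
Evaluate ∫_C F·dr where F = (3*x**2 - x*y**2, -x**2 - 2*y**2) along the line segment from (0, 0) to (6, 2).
452/3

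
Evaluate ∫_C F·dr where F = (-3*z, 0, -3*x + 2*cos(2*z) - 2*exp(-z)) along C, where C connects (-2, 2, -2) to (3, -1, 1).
-2*exp(2) + sin(4) + 2*exp(-1) + sin(2) + 3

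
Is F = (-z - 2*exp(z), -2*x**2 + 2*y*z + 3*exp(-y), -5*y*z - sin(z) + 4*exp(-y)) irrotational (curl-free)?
No, ∇×F = (-2*y - 5*z - 4*exp(-y), -2*exp(z) - 1, -4*x)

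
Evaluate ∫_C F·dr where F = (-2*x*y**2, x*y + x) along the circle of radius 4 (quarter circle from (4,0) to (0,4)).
4*pi + 448/3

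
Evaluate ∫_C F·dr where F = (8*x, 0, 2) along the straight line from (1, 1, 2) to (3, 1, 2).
32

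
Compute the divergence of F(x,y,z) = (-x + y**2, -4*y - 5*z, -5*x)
-5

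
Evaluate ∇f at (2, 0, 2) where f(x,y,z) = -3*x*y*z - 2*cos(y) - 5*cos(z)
(0, -12, 5*sin(2))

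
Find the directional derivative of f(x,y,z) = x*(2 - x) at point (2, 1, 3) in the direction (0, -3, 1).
0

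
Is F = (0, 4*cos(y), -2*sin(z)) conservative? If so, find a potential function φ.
Yes, F is conservative. φ = 4*sin(y) + 2*cos(z)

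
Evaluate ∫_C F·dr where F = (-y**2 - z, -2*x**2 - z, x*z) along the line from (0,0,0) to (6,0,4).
20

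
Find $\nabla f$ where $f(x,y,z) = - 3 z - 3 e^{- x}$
(3*exp(-x), 0, -3)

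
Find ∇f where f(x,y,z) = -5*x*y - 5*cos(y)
(-5*y, -5*x + 5*sin(y), 0)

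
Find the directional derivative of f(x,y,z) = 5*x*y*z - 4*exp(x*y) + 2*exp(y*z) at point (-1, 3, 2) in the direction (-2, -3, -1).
3*sqrt(14)*(-6*exp(9) - 5*exp(3) + 4)*exp(-3)/14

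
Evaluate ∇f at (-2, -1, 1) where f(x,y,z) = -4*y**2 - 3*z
(0, 8, -3)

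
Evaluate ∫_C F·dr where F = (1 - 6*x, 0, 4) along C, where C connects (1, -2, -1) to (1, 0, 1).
8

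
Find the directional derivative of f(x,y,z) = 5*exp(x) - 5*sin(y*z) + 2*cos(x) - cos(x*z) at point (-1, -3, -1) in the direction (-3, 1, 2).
5*sqrt(14)*(7*E*cos(3) - 3 - E*sin(1))*exp(-1)/14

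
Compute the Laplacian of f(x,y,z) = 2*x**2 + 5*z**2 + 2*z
14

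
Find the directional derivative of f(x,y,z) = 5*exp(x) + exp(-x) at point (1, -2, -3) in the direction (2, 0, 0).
(-1 + 5*exp(2))*exp(-1)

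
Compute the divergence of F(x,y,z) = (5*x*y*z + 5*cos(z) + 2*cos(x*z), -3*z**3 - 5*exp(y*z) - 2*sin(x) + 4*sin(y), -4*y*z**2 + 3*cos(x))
-3*y*z - 5*z*exp(y*z) - 2*z*sin(x*z) + 4*cos(y)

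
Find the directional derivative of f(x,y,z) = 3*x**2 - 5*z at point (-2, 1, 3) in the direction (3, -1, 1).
-41*sqrt(11)/11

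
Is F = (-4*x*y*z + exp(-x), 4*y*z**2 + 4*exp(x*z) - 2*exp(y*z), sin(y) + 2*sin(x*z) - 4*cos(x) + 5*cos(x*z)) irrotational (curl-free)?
No, ∇×F = (-4*x*exp(x*z) - 8*y*z + 2*y*exp(y*z) + cos(y), -4*x*y + 5*z*sin(x*z) - 2*z*cos(x*z) - 4*sin(x), 4*z*(x + exp(x*z)))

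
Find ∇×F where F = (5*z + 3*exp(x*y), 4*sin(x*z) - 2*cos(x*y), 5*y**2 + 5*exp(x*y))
(5*x*exp(x*y) - 4*x*cos(x*z) + 10*y, -5*y*exp(x*y) + 5, -3*x*exp(x*y) + 2*y*sin(x*y) + 4*z*cos(x*z))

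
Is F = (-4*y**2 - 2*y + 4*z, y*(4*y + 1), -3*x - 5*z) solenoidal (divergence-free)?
No, ∇·F = 8*y - 4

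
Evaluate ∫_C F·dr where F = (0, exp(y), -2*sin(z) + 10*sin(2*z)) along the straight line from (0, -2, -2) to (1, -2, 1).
5*cos(4) + 2*cos(1) - 7*cos(2)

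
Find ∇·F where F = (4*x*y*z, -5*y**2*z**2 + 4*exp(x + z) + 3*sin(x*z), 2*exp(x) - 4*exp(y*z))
2*y*(-5*z**2 + 2*z - 2*exp(y*z))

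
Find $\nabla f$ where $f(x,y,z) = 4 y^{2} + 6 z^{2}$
(0, 8*y, 12*z)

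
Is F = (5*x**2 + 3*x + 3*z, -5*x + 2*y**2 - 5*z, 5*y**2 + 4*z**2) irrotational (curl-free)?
No, ∇×F = (10*y + 5, 3, -5)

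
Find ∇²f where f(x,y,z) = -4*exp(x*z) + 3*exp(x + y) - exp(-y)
-4*x**2*exp(x*z) - 4*z**2*exp(x*z) + 6*exp(x + y) - exp(-y)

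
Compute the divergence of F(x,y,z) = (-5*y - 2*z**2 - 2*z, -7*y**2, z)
1 - 14*y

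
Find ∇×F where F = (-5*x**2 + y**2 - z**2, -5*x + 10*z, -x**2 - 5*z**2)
(-10, 2*x - 2*z, -2*y - 5)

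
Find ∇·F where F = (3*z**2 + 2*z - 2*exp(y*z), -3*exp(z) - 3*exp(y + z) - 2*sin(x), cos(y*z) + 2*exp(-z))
-y*sin(y*z) - 3*exp(y + z) - 2*exp(-z)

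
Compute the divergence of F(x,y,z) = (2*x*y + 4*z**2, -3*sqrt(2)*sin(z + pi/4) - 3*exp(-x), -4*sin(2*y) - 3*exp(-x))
2*y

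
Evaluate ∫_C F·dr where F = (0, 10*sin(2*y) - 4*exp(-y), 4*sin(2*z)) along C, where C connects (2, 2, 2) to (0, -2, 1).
2*cos(4) - 2*cos(2) + 8*sinh(2)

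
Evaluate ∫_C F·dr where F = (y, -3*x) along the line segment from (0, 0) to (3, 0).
0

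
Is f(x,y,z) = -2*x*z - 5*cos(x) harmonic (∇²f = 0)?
No, ∇²f = 5*cos(x)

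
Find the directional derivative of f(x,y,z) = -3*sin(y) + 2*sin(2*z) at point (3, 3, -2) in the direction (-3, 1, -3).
-3*sqrt(19)*(4*cos(4) + cos(3))/19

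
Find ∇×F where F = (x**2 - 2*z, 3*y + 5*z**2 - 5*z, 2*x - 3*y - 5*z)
(2 - 10*z, -4, 0)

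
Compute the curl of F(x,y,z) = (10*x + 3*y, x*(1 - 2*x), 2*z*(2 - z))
(0, 0, -4*x - 2)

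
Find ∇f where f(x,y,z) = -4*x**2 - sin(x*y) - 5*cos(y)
(-8*x - y*cos(x*y), -x*cos(x*y) + 5*sin(y), 0)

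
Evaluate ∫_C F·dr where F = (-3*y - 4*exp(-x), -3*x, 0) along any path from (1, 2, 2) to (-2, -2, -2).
-6 - 4*exp(-1) + 4*exp(2)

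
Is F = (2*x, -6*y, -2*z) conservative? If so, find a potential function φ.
Yes, F is conservative. φ = x**2 - 3*y**2 - z**2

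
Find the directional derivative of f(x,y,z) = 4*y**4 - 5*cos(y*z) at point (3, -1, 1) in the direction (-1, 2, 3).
sqrt(14)*(-32 + 5*sin(1))/14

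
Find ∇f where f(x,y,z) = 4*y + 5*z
(0, 4, 5)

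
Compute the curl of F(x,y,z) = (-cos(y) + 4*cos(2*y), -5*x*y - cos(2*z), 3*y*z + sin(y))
(3*z - 2*sin(2*z) + cos(y), 0, -5*y - sin(y) + 8*sin(2*y))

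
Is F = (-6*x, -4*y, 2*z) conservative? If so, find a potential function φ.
Yes, F is conservative. φ = -3*x**2 - 2*y**2 + z**2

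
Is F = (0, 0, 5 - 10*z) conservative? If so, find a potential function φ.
Yes, F is conservative. φ = 5*z*(1 - z)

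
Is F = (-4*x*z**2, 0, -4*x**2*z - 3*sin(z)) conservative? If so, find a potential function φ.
Yes, F is conservative. φ = -2*x**2*z**2 + 3*cos(z)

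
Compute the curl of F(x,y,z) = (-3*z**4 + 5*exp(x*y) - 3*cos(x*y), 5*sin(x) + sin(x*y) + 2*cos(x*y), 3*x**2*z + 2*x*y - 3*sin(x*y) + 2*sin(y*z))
(-3*x*cos(x*y) + 2*x + 2*z*cos(y*z), -6*x*z + 3*y*cos(x*y) - 2*y - 12*z**3, -5*x*exp(x*y) - 3*x*sin(x*y) - 2*y*sin(x*y) + y*cos(x*y) + 5*cos(x))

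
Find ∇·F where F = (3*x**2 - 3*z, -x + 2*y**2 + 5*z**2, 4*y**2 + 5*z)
6*x + 4*y + 5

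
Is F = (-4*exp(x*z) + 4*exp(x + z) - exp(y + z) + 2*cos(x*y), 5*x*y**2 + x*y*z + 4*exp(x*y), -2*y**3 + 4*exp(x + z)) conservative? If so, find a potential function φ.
No, ∇×F = (y*(-x - 6*y), -4*x*exp(x*z) - exp(y + z), 2*x*sin(x*y) + 5*y**2 + y*z + 4*y*exp(x*y) + exp(y + z)) ≠ 0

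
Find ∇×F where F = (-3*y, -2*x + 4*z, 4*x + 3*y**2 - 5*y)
(6*y - 9, -4, 1)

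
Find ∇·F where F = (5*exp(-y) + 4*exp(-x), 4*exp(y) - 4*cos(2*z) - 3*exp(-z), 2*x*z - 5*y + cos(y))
2*x + 4*exp(y) - 4*exp(-x)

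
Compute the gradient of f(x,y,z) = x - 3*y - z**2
(1, -3, -2*z)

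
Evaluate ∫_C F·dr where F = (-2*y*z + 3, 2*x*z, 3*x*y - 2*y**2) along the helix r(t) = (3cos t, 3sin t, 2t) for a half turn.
-18*pi - 18 + 18*pi**2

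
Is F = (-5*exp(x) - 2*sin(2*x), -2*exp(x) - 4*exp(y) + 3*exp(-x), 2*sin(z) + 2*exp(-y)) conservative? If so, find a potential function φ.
No, ∇×F = (-2*exp(-y), 0, sinh(x) - 5*cosh(x)) ≠ 0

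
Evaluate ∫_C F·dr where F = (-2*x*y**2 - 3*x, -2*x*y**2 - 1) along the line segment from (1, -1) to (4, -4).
-39/2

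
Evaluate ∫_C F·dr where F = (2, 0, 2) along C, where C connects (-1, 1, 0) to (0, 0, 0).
2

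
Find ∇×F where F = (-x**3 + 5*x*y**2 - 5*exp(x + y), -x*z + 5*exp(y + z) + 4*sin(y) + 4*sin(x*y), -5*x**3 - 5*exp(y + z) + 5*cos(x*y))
(-5*x*sin(x*y) + x - 10*exp(y + z), 15*x**2 + 5*y*sin(x*y), -10*x*y + 4*y*cos(x*y) - z + 5*exp(x + y))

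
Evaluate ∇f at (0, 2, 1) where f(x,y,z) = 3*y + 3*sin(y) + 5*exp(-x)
(-5, 3*cos(2) + 3, 0)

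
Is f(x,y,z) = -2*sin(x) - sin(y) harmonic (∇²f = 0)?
No, ∇²f = 2*sin(x) + sin(y)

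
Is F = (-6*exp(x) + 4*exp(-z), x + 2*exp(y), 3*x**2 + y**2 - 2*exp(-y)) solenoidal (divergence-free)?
No, ∇·F = -6*exp(x) + 2*exp(y)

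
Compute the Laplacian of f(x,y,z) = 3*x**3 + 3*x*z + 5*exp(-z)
18*x + 5*exp(-z)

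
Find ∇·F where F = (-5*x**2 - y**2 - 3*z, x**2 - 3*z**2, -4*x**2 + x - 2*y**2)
-10*x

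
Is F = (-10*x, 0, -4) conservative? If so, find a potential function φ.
Yes, F is conservative. φ = -5*x**2 - 4*z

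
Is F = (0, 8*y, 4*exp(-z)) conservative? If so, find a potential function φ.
Yes, F is conservative. φ = 4*y**2 - 4*exp(-z)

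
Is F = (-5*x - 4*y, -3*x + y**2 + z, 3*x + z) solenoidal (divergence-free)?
No, ∇·F = 2*y - 4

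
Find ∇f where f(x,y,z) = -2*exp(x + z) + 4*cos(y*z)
(-2*exp(x + z), -4*z*sin(y*z), -4*y*sin(y*z) - 2*exp(x + z))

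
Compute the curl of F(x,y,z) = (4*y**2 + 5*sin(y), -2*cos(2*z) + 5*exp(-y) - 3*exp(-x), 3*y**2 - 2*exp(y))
(6*y - 2*exp(y) - 4*sin(2*z), 0, -8*y - 5*cos(y) + 3*exp(-x))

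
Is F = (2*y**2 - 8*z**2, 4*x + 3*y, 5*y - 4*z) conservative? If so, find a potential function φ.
No, ∇×F = (5, -16*z, 4 - 4*y) ≠ 0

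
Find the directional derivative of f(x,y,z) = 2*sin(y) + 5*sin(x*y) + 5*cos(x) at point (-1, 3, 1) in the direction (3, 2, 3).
3*sqrt(22)*(13*cos(3) + 5*sin(1))/22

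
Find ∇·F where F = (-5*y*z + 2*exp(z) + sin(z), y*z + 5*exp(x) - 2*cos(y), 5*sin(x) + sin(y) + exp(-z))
z + 2*sin(y) - exp(-z)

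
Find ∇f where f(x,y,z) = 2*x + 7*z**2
(2, 0, 14*z)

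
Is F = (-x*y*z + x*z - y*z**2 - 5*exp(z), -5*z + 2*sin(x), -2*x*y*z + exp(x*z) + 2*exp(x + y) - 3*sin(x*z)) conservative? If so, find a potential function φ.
No, ∇×F = (-2*x*z + 2*exp(x + y) + 5, -x*y + x - z*exp(x*z) + 3*z*cos(x*z) - 5*exp(z) - 2*exp(x + y), x*z + z**2 + 2*cos(x)) ≠ 0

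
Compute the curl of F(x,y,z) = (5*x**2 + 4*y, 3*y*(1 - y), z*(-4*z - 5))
(0, 0, -4)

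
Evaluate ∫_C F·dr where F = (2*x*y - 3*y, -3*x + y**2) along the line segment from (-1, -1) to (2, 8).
150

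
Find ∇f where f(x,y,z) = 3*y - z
(0, 3, -1)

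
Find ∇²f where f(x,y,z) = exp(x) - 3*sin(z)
exp(x) + 3*sin(z)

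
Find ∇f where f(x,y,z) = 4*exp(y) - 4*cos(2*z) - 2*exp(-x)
(2*exp(-x), 4*exp(y), 8*sin(2*z))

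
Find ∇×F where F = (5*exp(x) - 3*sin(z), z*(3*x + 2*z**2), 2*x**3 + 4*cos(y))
(-3*x - 6*z**2 - 4*sin(y), -6*x**2 - 3*cos(z), 3*z)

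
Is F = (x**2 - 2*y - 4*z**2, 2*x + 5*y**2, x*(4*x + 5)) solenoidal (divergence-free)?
No, ∇·F = 2*x + 10*y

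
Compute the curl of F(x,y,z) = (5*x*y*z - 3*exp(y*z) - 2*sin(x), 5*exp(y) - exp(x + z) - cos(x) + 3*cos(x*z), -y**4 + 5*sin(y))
(3*x*sin(x*z) - 4*y**3 + exp(x + z) + 5*cos(y), y*(5*x - 3*exp(y*z)), -5*x*z + 3*z*exp(y*z) - 3*z*sin(x*z) - exp(x + z) + sin(x))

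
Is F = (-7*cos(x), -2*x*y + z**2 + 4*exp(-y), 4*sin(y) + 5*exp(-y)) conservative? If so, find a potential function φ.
No, ∇×F = (-2*z + 4*cos(y) - 5*exp(-y), 0, -2*y) ≠ 0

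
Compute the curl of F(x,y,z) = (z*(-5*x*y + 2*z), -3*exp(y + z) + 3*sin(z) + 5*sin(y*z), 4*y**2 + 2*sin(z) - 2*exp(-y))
(-5*y*cos(y*z) + 8*y + 3*exp(y + z) - 3*cos(z) + 2*exp(-y), -5*x*y + 4*z, 5*x*z)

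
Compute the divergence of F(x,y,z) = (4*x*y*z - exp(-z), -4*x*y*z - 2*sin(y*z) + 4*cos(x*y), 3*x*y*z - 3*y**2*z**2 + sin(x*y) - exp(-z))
3*x*y - 4*x*z - 4*x*sin(x*y) - 6*y**2*z + 4*y*z - 2*z*cos(y*z) + exp(-z)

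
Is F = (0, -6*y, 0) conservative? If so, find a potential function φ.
Yes, F is conservative. φ = -3*y**2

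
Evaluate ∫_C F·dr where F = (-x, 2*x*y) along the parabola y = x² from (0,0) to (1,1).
3/10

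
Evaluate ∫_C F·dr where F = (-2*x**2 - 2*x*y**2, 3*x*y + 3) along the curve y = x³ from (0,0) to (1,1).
283/84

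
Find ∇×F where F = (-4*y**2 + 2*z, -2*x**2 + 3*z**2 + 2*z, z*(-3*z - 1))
(-6*z - 2, 2, -4*x + 8*y)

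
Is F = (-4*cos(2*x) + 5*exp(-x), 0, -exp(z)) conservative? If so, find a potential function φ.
Yes, F is conservative. φ = -exp(z) - 2*sin(2*x) - 5*exp(-x)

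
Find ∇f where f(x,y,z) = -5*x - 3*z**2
(-5, 0, -6*z)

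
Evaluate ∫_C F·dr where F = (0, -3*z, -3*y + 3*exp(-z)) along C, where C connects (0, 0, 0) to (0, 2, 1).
-3 - 3*exp(-1)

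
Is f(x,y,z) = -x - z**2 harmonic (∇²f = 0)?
No, ∇²f = -2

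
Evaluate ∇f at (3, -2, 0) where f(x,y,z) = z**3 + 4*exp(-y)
(0, -4*exp(2), 0)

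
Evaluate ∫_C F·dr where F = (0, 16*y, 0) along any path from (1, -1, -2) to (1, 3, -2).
64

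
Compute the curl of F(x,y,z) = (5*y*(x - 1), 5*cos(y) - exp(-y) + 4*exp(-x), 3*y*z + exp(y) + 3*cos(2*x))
(3*z + exp(y), 6*sin(2*x), -5*x + 5 - 4*exp(-x))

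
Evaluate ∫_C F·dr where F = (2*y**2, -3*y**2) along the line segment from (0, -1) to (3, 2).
-3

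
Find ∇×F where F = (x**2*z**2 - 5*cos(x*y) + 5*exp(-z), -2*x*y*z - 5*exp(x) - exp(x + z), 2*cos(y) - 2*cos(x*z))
(2*x*y + exp(x + z) - 2*sin(y), (2*z*(x**2 - sin(x*z))*exp(z) - 5)*exp(-z), -5*x*sin(x*y) - 2*y*z - 5*exp(x) - exp(x + z))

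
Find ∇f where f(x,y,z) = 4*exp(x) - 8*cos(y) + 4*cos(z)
(4*exp(x), 8*sin(y), -4*sin(z))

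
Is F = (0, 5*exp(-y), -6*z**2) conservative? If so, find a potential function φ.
Yes, F is conservative. φ = -2*z**3 - 5*exp(-y)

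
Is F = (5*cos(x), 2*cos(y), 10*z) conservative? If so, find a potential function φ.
Yes, F is conservative. φ = 5*z**2 + 5*sin(x) + 2*sin(y)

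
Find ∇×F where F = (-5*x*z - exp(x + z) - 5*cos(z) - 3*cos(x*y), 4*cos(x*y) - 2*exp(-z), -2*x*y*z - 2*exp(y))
(-2*x*z - 2*exp(y) - 2*exp(-z), -5*x + 2*y*z - exp(x + z) + 5*sin(z), (-3*x - 4*y)*sin(x*y))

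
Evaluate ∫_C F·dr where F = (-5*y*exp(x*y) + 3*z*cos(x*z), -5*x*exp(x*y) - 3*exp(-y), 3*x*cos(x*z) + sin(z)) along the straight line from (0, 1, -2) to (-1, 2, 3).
-3*exp(-1) - 3*sin(3) + cos(2) - 2*exp(-2) - cos(3) + 5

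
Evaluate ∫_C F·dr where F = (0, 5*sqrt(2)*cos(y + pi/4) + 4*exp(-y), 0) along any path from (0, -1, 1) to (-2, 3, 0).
5*sqrt(2)*sin(pi/4 + 3) - 4*exp(-3) - 5*sqrt(2)*cos(pi/4 + 1) + 4*E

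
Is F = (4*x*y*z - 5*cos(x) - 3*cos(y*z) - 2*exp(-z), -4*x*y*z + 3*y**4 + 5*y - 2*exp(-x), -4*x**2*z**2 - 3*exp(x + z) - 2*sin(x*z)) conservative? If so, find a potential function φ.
No, ∇×F = (4*x*y, 4*x*y + 8*x*z**2 + 3*y*sin(y*z) + 2*z*cos(x*z) + 3*exp(x + z) + 2*exp(-z), (-z*(4*x + 4*y + 3*sin(y*z))*exp(x) + 2)*exp(-x)) ≠ 0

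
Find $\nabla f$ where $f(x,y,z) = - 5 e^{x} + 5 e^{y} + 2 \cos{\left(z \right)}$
(-5*exp(x), 5*exp(y), -2*sin(z))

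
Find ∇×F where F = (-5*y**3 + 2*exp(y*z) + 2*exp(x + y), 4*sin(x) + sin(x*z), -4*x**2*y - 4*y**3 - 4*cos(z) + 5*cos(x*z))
(-4*x**2 - x*cos(x*z) - 12*y**2, 8*x*y + 2*y*exp(y*z) + 5*z*sin(x*z), 15*y**2 - 2*z*exp(y*z) + z*cos(x*z) - 2*exp(x + y) + 4*cos(x))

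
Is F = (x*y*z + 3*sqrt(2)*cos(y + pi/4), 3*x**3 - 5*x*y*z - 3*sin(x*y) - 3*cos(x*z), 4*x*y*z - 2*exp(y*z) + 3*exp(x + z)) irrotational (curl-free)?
No, ∇×F = (5*x*y + 4*x*z - 3*x*sin(x*z) - 2*z*exp(y*z), x*y - 4*y*z - 3*exp(x + z), 9*x**2 - x*z - 5*y*z - 3*y*cos(x*y) + 3*z*sin(x*z) + 3*sqrt(2)*sin(y + pi/4))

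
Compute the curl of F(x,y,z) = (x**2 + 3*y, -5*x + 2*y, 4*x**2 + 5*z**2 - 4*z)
(0, -8*x, -8)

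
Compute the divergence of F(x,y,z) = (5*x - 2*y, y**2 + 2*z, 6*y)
2*y + 5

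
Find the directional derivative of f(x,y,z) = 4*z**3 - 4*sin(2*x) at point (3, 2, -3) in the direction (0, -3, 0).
0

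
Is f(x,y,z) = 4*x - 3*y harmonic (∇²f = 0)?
Yes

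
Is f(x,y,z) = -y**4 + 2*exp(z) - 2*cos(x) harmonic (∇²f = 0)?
No, ∇²f = -12*y**2 + 2*exp(z) + 2*cos(x)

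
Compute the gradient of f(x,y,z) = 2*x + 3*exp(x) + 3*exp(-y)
(3*exp(x) + 2, -3*exp(-y), 0)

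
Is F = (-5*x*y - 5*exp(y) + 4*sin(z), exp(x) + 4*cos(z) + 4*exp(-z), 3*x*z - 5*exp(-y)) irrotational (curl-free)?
No, ∇×F = (4*sin(z) + 4*exp(-z) + 5*exp(-y), -3*z + 4*cos(z), 5*x + exp(x) + 5*exp(y))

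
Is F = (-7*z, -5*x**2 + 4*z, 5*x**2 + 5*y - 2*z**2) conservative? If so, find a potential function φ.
No, ∇×F = (1, -10*x - 7, -10*x) ≠ 0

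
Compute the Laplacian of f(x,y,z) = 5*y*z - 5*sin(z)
5*sin(z)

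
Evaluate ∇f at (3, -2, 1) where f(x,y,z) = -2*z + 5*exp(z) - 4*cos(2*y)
(0, -8*sin(4), -2 + 5*E)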